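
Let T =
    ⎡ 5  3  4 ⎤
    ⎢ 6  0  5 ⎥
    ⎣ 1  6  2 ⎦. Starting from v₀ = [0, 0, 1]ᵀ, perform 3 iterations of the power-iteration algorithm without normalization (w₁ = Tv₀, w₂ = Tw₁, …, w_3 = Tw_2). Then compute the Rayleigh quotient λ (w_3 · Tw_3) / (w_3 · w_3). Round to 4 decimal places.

w1 = Tv₀ = (5·0 + 3·0 + 4·1; 6·0 + 0·0 + 5·1; 1·0 + 6·0 + 2·1) = (4, 5, 2)
w2 = Tw1 = (5·4 + 3·5 + 4·2; 6·4 + 0·5 + 5·2; 1·4 + 6·5 + 2·2) = (43, 34, 38)
w3 = Tw2 = (469, 448, 323)
Tw3 = (4981, 4429, 3803)
w3·Tw3 = 469·4981 + 448·4429 + 323·3803 = 5548650; w3·w3 = 469·469 + 448·448 + 323·323 = 524994
λ ≈ 5548650/524994 = 10.5690

10.5690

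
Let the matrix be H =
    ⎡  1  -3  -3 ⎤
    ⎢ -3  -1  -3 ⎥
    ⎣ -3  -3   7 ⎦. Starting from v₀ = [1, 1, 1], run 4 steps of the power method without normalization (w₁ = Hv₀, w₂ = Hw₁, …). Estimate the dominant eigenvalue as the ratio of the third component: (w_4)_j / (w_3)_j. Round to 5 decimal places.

w1 = Hv₀ = (1·1 + (-3)·1 + (-3)·1; (-3)·1 + (-1)·1 + (-3)·1; (-3)·1 + (-3)·1 + 7·1) = (-5, -7, 1)
w2 = Hw1 = (1·(-5) + (-3)·(-7) + (-3)·1; (-3)·(-5) + (-1)·(-7) + (-3)·1; (-3)·(-5) + (-3)·(-7) + 7·1) = (13, 19, 43)
w3 = Hw2 = (-173, -187, 205)
w4 = Hw3 = (-227, 91, 2515)
Ratio at component: 2515 / 205 = 12.26829

12.26829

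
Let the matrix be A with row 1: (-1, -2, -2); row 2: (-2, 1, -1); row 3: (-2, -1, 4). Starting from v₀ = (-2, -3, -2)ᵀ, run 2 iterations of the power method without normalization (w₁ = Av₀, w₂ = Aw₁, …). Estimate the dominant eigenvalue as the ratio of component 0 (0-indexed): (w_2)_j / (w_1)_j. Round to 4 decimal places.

w1 = Av₀ = ((-1)·(-2) + (-2)·(-3) + (-2)·(-2); (-2)·(-2) + 1·(-3) + (-1)·(-2); (-2)·(-2) + (-1)·(-3) + 4·(-2)) = (12, 3, -1)
w2 = Aw1 = ((-1)·12 + (-2)·3 + (-2)·(-1); (-2)·12 + 1·3 + (-1)·(-1); (-2)·12 + (-1)·3 + 4·(-1)) = (-16, -20, -31)
Ratio at component: -16 / 12 = -1.3333

λ ≈ -1.3333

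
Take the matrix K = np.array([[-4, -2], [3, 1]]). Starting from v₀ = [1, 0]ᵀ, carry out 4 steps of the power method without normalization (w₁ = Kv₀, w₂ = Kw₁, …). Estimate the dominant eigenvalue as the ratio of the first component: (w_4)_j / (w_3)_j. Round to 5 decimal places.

λ ≈ -2.09091

w1 = Kv₀ = ((-4)·1 + (-2)·0; 3·1 + 1·0) = (-4, 3)
w2 = Kw1 = ((-4)·(-4) + (-2)·3; 3·(-4) + 1·3) = (10, -9)
w3 = Kw2 = (-22, 21)
w4 = Kw3 = (46, -45)
Ratio at component: 46 / -22 = -2.09091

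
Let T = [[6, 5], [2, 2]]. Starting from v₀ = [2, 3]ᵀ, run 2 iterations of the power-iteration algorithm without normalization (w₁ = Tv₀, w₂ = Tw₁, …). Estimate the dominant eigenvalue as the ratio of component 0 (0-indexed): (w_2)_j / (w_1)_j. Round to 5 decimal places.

w1 = Tv₀ = (6·2 + 5·3; 2·2 + 2·3) = (27, 10)
w2 = Tw1 = (6·27 + 5·10; 2·27 + 2·10) = (212, 74)
Ratio at component: 212 / 27 = 7.85185

λ ≈ 7.85185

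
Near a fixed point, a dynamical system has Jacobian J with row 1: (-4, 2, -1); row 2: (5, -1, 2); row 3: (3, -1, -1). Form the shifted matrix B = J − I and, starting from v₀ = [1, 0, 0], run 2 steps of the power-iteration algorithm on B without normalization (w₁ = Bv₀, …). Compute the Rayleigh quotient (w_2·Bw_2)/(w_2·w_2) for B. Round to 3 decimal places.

B = J − I has rows (-5, 2, -1); (5, -2, 2); (3, -1, -2)
w1 = Bv₀ = ((-5)·1 + 2·0 + (-1)·0; 5·1 + (-2)·0 + 2·0; 3·1 + (-1)·0 + (-2)·0) = (-5, 5, 3)
w2 = Bw1 = ((-5)·(-5) + 2·5 + (-1)·3; 5·(-5) + (-2)·5 + 2·3; 3·(-5) + (-1)·5 + (-2)·3) = (32, -29, -26)
Bw2 = (-192, 166, 177)
w2·Bw2 = -15560; w2·w2 = 2541; μ ≈ -15560/2541 = -6.124

-6.124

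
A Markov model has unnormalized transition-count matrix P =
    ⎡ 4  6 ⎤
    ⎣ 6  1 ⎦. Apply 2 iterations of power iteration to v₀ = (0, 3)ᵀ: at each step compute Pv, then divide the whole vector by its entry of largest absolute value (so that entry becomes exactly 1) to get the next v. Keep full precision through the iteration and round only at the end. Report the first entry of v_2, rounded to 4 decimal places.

Pv0 = (18.00000, 3.00000); divide by 18.00000 → v1 = (1.00000, 0.16667)
Pv1 = (5.00000, 6.16667); divide by 6.16667 → v2 = (0.81081, 1.00000)
Requested entry of v2: 90/111 = 0.8108

0.8108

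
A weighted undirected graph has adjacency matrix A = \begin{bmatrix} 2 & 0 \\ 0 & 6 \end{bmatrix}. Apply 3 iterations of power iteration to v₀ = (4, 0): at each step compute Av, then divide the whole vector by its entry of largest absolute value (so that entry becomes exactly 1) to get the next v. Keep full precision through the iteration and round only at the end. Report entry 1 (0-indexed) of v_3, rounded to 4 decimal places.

Av0 = (8.00000, 0.00000); divide by 8.00000 → v1 = (1.00000, 0.00000)
Av1 = (2.00000, 0.00000); divide by 2.00000 → v2 = (1.00000, 0.00000)
Av2 = (2.00000, 0.00000); divide by 2.00000 → v3 = (1.00000, 0.00000)
Requested entry of v3: 0/32 = 0.0000

0.0000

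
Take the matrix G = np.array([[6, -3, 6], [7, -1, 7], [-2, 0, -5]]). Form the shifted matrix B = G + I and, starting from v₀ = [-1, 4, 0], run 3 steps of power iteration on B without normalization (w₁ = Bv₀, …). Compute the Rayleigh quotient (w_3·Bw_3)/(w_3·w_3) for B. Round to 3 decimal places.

B = G + I has rows (7, -3, 6); (7, 0, 7); (-2, 0, -4)
w1 = Bv₀ = (7·(-1) + (-3)·4 + 6·0; 7·(-1) + 0·4 + 7·0; (-2)·(-1) + 0·4 + (-4)·0) = (-19, -7, 2)
w2 = Bw1 = (7·(-19) + (-3)·(-7) + 6·2; 7·(-19) + 0·(-7) + 7·2; (-2)·(-19) + 0·(-7) + (-4)·2) = (-100, -119, 30)
w3 = Bw2 = (-163, -490, 80)
Bw3 = (809, -581, 6)
w3·Bw3 = 153303; w3·w3 = 273069; μ ≈ 153303/273069 = 0.561

0.561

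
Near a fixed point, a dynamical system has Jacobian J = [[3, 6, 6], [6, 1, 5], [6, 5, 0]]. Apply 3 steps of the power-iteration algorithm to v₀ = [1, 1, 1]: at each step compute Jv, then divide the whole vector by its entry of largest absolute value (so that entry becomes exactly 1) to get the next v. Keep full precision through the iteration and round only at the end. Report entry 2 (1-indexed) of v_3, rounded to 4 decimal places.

0.8386

Jv0 = (15.00000, 12.00000, 11.00000); divide by 15.00000 → v1 = (1.00000, 0.80000, 0.73333)
Jv1 = (12.20000, 10.46667, 10.00000); divide by 12.20000 → v2 = (1.00000, 0.85792, 0.81967)
Jv2 = (13.06557, 10.95628, 10.28962); divide by 13.06557 → v3 = (1.00000, 0.83856, 0.78754)
Requested entry of v3: 2005/2391 = 0.8386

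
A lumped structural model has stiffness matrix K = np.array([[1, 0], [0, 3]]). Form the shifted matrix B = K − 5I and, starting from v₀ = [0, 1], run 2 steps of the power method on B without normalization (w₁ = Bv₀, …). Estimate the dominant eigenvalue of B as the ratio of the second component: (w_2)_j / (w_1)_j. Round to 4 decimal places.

B = K − 5I has rows (-4, 0); (0, -2)
w1 = Bv₀ = ((-4)·0 + 0·1; 0·0 + (-2)·1) = (0, -2)
w2 = Bw1 = ((-4)·0 + 0·(-2); 0·0 + (-2)·(-2)) = (0, 4)
Ratio: 4/-2 = -2.0000

μ ≈ -2.0000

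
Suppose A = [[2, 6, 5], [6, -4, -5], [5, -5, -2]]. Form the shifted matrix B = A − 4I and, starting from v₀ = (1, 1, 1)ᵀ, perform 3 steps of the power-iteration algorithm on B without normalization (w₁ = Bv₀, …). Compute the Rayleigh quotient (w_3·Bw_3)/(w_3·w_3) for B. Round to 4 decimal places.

μ ≈ -16.3492

B = A − 4I has rows (-2, 6, 5); (6, -8, -5); (5, -5, -6)
w1 = Bv₀ = ((-2)·1 + 6·1 + 5·1; 6·1 + (-8)·1 + (-5)·1; 5·1 + (-5)·1 + (-6)·1) = (9, -7, -6)
w2 = Bw1 = ((-2)·9 + 6·(-7) + 5·(-6); 6·9 + (-8)·(-7) + (-5)·(-6); 5·9 + (-5)·(-7) + (-6)·(-6)) = (-90, 140, 116)
w3 = Bw2 = (1600, -2240, -1846)
Bw3 = (-25870, 36750, 30276)
w3·Bw3 = -179601496; w3·w3 = 10985316; μ ≈ -179601496/10985316 = -16.3492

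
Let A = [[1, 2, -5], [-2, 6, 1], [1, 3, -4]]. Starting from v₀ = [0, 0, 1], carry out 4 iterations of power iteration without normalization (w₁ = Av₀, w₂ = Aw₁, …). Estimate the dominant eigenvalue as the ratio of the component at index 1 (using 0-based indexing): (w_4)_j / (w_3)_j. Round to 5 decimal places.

λ ≈ 7.05769

w1 = Av₀ = (-5, 1, -4)
w2 = Aw1 = (17, 12, 14)
w3 = Aw2 = (-29, 52, -3)
w4 = Aw3 = (90, 367, 139)
Ratio at component: 367 / 52 = 7.05769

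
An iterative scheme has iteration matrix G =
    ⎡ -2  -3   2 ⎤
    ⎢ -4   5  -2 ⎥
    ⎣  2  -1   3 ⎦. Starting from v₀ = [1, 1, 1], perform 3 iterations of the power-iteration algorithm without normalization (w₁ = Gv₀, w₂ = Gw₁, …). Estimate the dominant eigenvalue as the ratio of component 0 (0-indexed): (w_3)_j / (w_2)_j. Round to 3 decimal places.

w1 = Gv₀ = (-3, -1, 4)
w2 = Gw1 = (17, -1, 7)
w3 = Gw2 = (-17, -87, 56)
Ratio at component: -17 / 17 = -1.000

-1.000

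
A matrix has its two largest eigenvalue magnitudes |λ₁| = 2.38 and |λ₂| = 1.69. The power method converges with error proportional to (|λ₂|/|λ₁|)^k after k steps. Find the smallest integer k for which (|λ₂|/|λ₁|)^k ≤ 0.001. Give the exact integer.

|λ₂/λ₁| = 1.69/2.38 = 0.71008
Need k ≥ ln(0.001) / ln(0.71008) = -6.9078 / -0.3424 ≈ 20.176
Smallest integer k satisfying the bound: 21

21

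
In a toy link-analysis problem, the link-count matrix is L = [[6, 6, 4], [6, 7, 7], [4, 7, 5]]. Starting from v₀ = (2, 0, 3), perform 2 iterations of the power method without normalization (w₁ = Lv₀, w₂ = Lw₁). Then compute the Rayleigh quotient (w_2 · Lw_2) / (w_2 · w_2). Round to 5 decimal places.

λ ≈ 17.52702

w1 = Lv₀ = (6·2 + 6·0 + 4·3; 6·2 + 7·0 + 7·3; 4·2 + 7·0 + 5·3) = (24, 33, 23)
w2 = Lw1 = (6·24 + 6·33 + 4·23; 6·24 + 7·33 + 7·23; 4·24 + 7·33 + 5·23) = (434, 536, 442)
Lw2 = (7588, 9450, 7698)
w2·Lw2 = 434·7588 + 536·9450 + 442·7698 = 11760908; w2·w2 = 434·434 + 536·536 + 442·442 = 671016
λ ≈ 11760908/671016 = 17.52702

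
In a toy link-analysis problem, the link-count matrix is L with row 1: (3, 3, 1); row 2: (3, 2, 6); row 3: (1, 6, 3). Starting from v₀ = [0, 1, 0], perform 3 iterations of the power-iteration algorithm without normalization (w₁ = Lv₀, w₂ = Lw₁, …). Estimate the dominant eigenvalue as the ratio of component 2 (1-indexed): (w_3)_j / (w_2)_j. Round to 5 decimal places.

7.32653

w1 = Lv₀ = (3·0 + 3·1 + 1·0; 3·0 + 2·1 + 6·0; 1·0 + 6·1 + 3·0) = (3, 2, 6)
w2 = Lw1 = (3·3 + 3·2 + 1·6; 3·3 + 2·2 + 6·6; 1·3 + 6·2 + 3·6) = (21, 49, 33)
w3 = Lw2 = (243, 359, 414)
Ratio at component: 359 / 49 = 7.32653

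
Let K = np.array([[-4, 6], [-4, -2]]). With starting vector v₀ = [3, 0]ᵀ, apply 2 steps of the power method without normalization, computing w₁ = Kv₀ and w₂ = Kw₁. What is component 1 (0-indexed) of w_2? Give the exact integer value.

w1 = Kv₀ = ((-4)·3 + 6·0; (-4)·3 + (-2)·0) = (-12, -12)
w2 = Kw1 = ((-4)·(-12) + 6·(-12); (-4)·(-12) + (-2)·(-12)) = (-24, 72)
The requested component of w2 is 72.

72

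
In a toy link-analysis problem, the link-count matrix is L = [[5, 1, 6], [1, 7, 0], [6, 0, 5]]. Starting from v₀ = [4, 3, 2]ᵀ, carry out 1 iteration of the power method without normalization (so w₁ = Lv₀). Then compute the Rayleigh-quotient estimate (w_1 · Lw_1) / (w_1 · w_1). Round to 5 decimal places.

w1 = Lv₀ = (35, 25, 34)
Lw1 = (404, 210, 380)
w1·Lw1 = 35·404 + 25·210 + 34·380 = 32310; w1·w1 = 35·35 + 25·25 + 34·34 = 3006
λ ≈ 32310/3006 = 10.74850

λ ≈ 10.74850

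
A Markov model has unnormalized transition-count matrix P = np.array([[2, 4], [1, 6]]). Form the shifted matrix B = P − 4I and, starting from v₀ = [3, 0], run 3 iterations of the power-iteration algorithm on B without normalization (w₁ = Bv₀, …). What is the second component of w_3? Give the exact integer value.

B = P − 4I has rows (-2, 4); (1, 2)
w1 = Bv₀ = ((-2)·3 + 4·0; 1·3 + 2·0) = (-6, 3)
w2 = Bw1 = ((-2)·(-6) + 4·3; 1·(-6) + 2·3) = (24, 0)
w3 = Bw2 = (-48, 24)
Requested component of w3: 24

24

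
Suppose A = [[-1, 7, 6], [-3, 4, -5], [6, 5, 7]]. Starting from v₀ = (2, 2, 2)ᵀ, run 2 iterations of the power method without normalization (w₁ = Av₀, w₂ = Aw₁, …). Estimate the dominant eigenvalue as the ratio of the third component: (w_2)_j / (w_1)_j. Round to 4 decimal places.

w1 = Av₀ = (24, -8, 36)
w2 = Aw1 = (136, -284, 356)
Ratio at component: 356 / 36 = 9.8889

λ ≈ 9.8889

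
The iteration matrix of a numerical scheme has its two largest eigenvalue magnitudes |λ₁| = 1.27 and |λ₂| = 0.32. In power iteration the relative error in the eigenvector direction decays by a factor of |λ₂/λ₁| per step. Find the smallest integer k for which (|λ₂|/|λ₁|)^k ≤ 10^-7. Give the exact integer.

12

|λ₂/λ₁| = 0.32/1.27 = 0.25197
Need k ≥ ln(10^-7) / ln(0.25197) = -16.1181 / -1.3785 ≈ 11.693
Smallest integer k satisfying the bound: 12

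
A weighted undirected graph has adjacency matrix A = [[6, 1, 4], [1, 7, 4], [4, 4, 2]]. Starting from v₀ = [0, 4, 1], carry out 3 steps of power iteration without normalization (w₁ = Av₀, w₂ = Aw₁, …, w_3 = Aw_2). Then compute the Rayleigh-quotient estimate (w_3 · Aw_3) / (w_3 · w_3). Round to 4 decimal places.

11.0154

w1 = Av₀ = (6·0 + 1·4 + 4·1; 1·0 + 7·4 + 4·1; 4·0 + 4·4 + 2·1) = (8, 32, 18)
w2 = Aw1 = (6·8 + 1·32 + 4·18; 1·8 + 7·32 + 4·18; 4·8 + 4·32 + 2·18) = (152, 304, 196)
w3 = Aw2 = (2000, 3064, 2216)
Aw3 = (23928, 32312, 24688)
w3·Aw3 = 2000·23928 + 3064·32312 + 2216·24688 = 201568576; w3·w3 = 2000·2000 + 3064·3064 + 2216·2216 = 18298752
λ ≈ 201568576/18298752 = 11.0154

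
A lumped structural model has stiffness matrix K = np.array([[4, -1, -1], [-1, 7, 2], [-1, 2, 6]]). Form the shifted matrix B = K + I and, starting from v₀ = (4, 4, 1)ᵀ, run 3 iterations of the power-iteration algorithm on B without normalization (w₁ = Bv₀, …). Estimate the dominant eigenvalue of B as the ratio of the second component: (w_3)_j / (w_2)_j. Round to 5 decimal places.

8.85020

B = K + I has rows (5, -1, -1); (-1, 8, 2); (-1, 2, 7)
w1 = Bv₀ = (15, 30, 11)
w2 = Bw1 = (34, 247, 122)
w3 = Bw2 = (-199, 2186, 1314)
Ratio: 2186/247 = 8.85020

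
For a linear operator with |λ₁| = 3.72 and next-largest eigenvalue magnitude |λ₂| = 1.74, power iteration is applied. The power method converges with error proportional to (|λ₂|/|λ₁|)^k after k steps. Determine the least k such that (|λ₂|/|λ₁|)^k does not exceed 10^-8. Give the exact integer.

|λ₂/λ₁| = 1.74/3.72 = 0.46774
Need k ≥ ln(10^-8) / ln(0.46774) = -18.4207 / -0.7598 ≈ 24.243
Smallest integer k satisfying the bound: 25

25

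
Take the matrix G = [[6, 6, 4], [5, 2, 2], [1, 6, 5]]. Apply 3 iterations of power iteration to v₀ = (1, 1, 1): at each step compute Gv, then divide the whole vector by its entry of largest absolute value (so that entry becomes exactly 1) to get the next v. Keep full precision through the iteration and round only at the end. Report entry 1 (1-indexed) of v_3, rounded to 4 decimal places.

1.0000

Gv0 = (16.00000, 9.00000, 12.00000); divide by 16.00000 → v1 = (1.00000, 0.56250, 0.75000)
Gv1 = (12.37500, 7.62500, 8.12500); divide by 12.37500 → v2 = (1.00000, 0.61616, 0.65657)
Gv2 = (12.32323, 7.54545, 7.97980); divide by 12.32323 → v3 = (1.00000, 0.61230, 0.64754)
Requested entry of v3: 2440/2440 = 1.0000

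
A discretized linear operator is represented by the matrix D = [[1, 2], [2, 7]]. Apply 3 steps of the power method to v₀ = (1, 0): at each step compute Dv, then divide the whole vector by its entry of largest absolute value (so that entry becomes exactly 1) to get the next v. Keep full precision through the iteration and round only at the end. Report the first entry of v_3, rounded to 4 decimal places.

Dv0 = (1.00000, 2.00000); divide by 2.00000 → v1 = (0.50000, 1.00000)
Dv1 = (2.50000, 8.00000); divide by 8.00000 → v2 = (0.31250, 1.00000)
Dv2 = (2.31250, 7.62500); divide by 7.62500 → v3 = (0.30328, 1.00000)
Requested entry of v3: 37/122 = 0.3033

0.3033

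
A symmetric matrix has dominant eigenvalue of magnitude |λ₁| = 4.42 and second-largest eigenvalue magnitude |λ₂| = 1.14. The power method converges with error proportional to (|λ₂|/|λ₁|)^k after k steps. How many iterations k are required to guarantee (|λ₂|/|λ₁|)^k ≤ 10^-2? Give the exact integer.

|λ₂/λ₁| = 1.14/4.42 = 0.25792
Need k ≥ ln(10^-2) / ln(0.25792) = -4.6052 / -1.3551 ≈ 3.398
Smallest integer k satisfying the bound: 4

4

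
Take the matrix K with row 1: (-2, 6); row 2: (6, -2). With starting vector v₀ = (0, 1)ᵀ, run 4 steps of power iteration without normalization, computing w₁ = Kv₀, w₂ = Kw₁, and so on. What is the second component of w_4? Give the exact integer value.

2176

w1 = Kv₀ = ((-2)·0 + 6·1; 6·0 + (-2)·1) = (6, -2)
w2 = Kw1 = ((-2)·6 + 6·(-2); 6·6 + (-2)·(-2)) = (-24, 40)
w3 = Kw2 = (288, -224)
w4 = Kw3 = (-1920, 2176)
The requested component of w4 is 2176.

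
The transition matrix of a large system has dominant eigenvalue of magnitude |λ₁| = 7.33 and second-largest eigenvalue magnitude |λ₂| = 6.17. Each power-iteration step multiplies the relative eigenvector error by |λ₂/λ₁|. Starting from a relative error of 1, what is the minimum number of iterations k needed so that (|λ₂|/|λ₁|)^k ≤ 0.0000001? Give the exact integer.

94

|λ₂/λ₁| = 6.17/7.33 = 0.84175
Need k ≥ ln(0.0000001) / ln(0.84175) = -16.1181 / -0.1723 ≈ 93.559
Smallest integer k satisfying the bound: 94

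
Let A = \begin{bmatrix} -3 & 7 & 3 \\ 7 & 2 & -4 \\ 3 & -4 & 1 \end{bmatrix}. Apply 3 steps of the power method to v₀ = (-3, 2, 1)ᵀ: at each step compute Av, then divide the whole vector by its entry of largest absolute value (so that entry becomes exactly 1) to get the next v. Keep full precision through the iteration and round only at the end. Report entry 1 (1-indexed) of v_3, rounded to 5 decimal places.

Av0 = (26.000000, -21.000000, -16.000000); divide by 26.000000 → v1 = (1.000000, -0.807692, -0.615385)
Av1 = (-10.500000, 7.846154, 5.615385); divide by -10.500000 → v2 = (1.000000, -0.747253, -0.534799)
Av2 = (-9.835165, 7.644689, 5.454212); divide by -9.835165 → v3 = (1.000000, -0.777281, -0.554562)
Requested entry of v3: 2685/2685 = 1.00000

1.00000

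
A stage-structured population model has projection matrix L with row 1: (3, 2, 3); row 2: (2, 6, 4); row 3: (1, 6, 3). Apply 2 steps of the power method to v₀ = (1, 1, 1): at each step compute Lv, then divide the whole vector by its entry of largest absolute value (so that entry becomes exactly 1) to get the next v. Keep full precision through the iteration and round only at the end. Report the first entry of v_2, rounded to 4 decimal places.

0.6094

Lv0 = (8.00000, 12.00000, 10.00000); divide by 12.00000 → v1 = (0.66667, 1.00000, 0.83333)
Lv1 = (6.50000, 10.66667, 9.16667); divide by 10.66667 → v2 = (0.60938, 1.00000, 0.85938)
Requested entry of v2: 78/128 = 0.6094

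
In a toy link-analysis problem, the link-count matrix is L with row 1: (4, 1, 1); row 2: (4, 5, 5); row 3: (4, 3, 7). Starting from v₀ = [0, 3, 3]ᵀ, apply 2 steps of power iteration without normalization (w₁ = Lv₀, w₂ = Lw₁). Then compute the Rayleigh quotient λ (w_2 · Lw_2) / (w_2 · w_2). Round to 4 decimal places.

11.0591

w1 = Lv₀ = (4·0 + 1·3 + 1·3; 4·0 + 5·3 + 5·3; 4·0 + 3·3 + 7·3) = (6, 30, 30)
w2 = Lw1 = (4·6 + 1·30 + 1·30; 4·6 + 5·30 + 5·30; 4·6 + 3·30 + 7·30) = (84, 324, 324)
Lw2 = (984, 3576, 3576)
w2·Lw2 = 84·984 + 324·3576 + 324·3576 = 2399904; w2·w2 = 84·84 + 324·324 + 324·324 = 217008
λ ≈ 2399904/217008 = 11.0591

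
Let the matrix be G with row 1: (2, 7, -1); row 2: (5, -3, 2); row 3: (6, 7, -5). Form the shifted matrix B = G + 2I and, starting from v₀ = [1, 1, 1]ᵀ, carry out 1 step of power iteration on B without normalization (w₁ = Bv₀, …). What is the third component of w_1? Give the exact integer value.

10

B = G + 2I has rows (4, 7, -1); (5, -1, 2); (6, 7, -3)
w1 = Bv₀ = (4·1 + 7·1 + (-1)·1; 5·1 + (-1)·1 + 2·1; 6·1 + 7·1 + (-3)·1) = (10, 6, 10)
Requested component of w1: 10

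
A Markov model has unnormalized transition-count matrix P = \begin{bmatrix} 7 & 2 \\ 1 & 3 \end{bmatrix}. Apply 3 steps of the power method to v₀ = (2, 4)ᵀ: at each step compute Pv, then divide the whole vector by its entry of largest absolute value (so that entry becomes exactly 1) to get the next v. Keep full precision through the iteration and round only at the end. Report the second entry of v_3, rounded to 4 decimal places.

Pv0 = (22.00000, 14.00000); divide by 22.00000 → v1 = (1.00000, 0.63636)
Pv1 = (8.27273, 2.90909); divide by 8.27273 → v2 = (1.00000, 0.35165)
Pv2 = (7.70330, 2.05495); divide by 7.70330 → v3 = (1.00000, 0.26676)
Requested entry of v3: 374/1402 = 0.2668

0.2668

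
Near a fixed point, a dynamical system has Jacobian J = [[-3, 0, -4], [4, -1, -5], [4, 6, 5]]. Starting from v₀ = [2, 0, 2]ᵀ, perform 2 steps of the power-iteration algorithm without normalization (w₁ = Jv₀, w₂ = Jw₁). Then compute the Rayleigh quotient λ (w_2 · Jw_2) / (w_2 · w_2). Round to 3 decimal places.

-0.312

w1 = Jv₀ = (-14, -2, 18)
w2 = Jw1 = (-30, -144, 22)
Jw2 = (2, -86, -874)
w2·Jw2 = (-30)·2 + (-144)·(-86) + 22·(-874) = -6904; w2·w2 = (-30)·(-30) + (-144)·(-144) + 22·22 = 22120
λ ≈ -6904/22120 = -0.312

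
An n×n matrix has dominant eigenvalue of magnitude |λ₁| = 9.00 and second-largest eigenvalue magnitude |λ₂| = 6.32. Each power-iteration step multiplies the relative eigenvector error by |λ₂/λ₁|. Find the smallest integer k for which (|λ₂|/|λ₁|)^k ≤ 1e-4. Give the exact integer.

|λ₂/λ₁| = 6.32/9.00 = 0.70222
Need k ≥ ln(1e-4) / ln(0.70222) = -9.2103 / -0.3535 ≈ 26.054
Smallest integer k satisfying the bound: 27

27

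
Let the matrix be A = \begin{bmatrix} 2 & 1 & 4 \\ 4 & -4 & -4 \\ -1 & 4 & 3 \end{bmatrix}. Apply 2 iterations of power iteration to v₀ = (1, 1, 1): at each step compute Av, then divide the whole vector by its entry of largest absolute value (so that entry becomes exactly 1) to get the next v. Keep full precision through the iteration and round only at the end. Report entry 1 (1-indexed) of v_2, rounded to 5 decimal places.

Av0 = (7.000000, -4.000000, 6.000000); divide by 7.000000 → v1 = (1.000000, -0.571429, 0.857143)
Av1 = (4.857143, 2.857143, -0.714286); divide by 4.857143 → v2 = (1.000000, 0.588235, -0.147059)
Requested entry of v2: 34/34 = 1.00000

1.00000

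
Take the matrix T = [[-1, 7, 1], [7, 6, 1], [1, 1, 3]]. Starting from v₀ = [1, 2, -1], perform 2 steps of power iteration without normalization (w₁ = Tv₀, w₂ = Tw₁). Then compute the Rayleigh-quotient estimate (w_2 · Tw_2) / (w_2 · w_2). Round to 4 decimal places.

w1 = Tv₀ = ((-1)·1 + 7·2 + 1·(-1); 7·1 + 6·2 + 1·(-1); 1·1 + 1·2 + 3·(-1)) = (12, 18, 0)
w2 = Tw1 = ((-1)·12 + 7·18 + 1·0; 7·12 + 6·18 + 1·0; 1·12 + 1·18 + 3·0) = (114, 192, 30)
Tw2 = (1260, 1980, 396)
w2·Tw2 = 114·1260 + 192·1980 + 30·396 = 535680; w2·w2 = 114·114 + 192·192 + 30·30 = 50760
λ ≈ 535680/50760 = 10.5532

λ ≈ 10.5532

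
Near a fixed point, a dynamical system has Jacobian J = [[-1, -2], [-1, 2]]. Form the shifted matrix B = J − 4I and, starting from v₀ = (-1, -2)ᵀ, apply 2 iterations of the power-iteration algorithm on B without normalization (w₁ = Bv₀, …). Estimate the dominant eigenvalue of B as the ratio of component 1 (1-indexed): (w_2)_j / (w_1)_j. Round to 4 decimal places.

B = J − 4I has rows (-5, -2); (-1, -2)
w1 = Bv₀ = (9, 5)
w2 = Bw1 = (-55, -19)
Ratio: -55/9 = -6.1111

μ ≈ -6.1111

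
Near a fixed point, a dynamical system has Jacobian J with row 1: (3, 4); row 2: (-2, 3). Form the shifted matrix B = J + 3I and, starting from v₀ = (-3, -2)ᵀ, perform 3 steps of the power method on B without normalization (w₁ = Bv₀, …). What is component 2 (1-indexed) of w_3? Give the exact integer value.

456

B = J + 3I has rows (6, 4); (-2, 6)
w1 = Bv₀ = (-26, -6)
w2 = Bw1 = (-180, 16)
w3 = Bw2 = (-1016, 456)
Requested component of w3: 456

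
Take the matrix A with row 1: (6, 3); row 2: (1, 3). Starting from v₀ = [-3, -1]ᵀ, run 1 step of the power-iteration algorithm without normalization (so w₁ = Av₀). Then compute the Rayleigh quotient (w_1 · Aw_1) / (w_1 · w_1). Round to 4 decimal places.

w1 = Av₀ = (-21, -6)
Aw1 = (-144, -39)
w1·Aw1 = (-21)·(-144) + (-6)·(-39) = 3258; w1·w1 = (-21)·(-21) + (-6)·(-6) = 477
λ ≈ 3258/477 = 6.8302

λ ≈ 6.8302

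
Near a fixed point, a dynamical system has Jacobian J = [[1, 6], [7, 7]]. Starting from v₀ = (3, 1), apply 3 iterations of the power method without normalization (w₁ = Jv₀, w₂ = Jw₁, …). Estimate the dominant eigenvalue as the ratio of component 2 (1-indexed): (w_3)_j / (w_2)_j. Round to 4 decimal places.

λ ≈ 11.7838

w1 = Jv₀ = (9, 28)
w2 = Jw1 = (177, 259)
w3 = Jw2 = (1731, 3052)
Ratio at component: 3052 / 259 = 11.7838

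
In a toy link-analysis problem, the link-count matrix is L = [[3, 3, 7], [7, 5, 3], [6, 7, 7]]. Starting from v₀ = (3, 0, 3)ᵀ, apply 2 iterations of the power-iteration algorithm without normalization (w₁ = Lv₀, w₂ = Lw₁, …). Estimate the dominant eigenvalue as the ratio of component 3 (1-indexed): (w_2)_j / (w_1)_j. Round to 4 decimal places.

w1 = Lv₀ = (30, 30, 39)
w2 = Lw1 = (453, 477, 663)
Ratio at component: 663 / 39 = 17.0000

λ ≈ 17.0000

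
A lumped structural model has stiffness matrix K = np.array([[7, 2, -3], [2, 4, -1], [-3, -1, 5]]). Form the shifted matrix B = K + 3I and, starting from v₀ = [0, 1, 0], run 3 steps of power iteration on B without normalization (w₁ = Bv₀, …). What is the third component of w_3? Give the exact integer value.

B = K + 3I has rows (10, 2, -3); (2, 7, -1); (-3, -1, 8)
w1 = Bv₀ = (10·0 + 2·1 + (-3)·0; 2·0 + 7·1 + (-1)·0; (-3)·0 + (-1)·1 + 8·0) = (2, 7, -1)
w2 = Bw1 = (10·2 + 2·7 + (-3)·(-1); 2·2 + 7·7 + (-1)·(-1); (-3)·2 + (-1)·7 + 8·(-1)) = (37, 54, -21)
w3 = Bw2 = (541, 473, -333)
Requested component of w3: -333

-333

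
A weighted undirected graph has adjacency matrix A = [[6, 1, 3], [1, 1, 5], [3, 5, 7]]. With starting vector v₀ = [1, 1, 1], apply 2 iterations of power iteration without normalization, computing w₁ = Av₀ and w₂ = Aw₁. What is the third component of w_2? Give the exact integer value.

170

w1 = Av₀ = (6·1 + 1·1 + 3·1; 1·1 + 1·1 + 5·1; 3·1 + 5·1 + 7·1) = (10, 7, 15)
w2 = Aw1 = (6·10 + 1·7 + 3·15; 1·10 + 1·7 + 5·15; 3·10 + 5·7 + 7·15) = (112, 92, 170)
The requested component of w2 is 170.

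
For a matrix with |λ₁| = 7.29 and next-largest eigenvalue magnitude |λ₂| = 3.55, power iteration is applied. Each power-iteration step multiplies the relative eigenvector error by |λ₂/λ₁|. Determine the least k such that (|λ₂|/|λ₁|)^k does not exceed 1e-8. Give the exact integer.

|λ₂/λ₁| = 3.55/7.29 = 0.48697
Need k ≥ ln(1e-8) / ln(0.48697) = -18.4207 / -0.7196 ≈ 25.600
Smallest integer k satisfying the bound: 26

26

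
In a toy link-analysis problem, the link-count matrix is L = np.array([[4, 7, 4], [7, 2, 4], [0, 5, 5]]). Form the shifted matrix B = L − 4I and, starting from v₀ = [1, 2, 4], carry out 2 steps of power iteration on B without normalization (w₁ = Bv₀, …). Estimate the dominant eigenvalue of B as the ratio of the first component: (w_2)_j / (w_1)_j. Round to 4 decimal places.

6.3000

B = L − 4I has rows (0, 7, 4); (7, -2, 4); (0, 5, 1)
w1 = Bv₀ = (0·1 + 7·2 + 4·4; 7·1 + (-2)·2 + 4·4; 0·1 + 5·2 + 1·4) = (30, 19, 14)
w2 = Bw1 = (0·30 + 7·19 + 4·14; 7·30 + (-2)·19 + 4·14; 0·30 + 5·19 + 1·14) = (189, 228, 109)
Ratio: 189/30 = 6.3000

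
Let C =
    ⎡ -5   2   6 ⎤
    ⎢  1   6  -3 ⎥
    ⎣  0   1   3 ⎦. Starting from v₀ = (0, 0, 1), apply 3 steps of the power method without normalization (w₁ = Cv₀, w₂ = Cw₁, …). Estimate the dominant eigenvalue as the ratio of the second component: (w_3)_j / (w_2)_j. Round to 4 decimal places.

7.7143

w1 = Cv₀ = (6, -3, 3)
w2 = Cw1 = (-18, -21, 6)
w3 = Cw2 = (84, -162, -3)
Ratio at component: -162 / -21 = 7.7143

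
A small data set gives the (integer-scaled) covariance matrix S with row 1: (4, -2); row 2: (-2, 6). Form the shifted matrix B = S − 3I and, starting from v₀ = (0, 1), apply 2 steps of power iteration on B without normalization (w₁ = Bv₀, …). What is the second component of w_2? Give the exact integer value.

B = S − 3I has rows (1, -2); (-2, 3)
w1 = Bv₀ = (1·0 + (-2)·1; (-2)·0 + 3·1) = (-2, 3)
w2 = Bw1 = (1·(-2) + (-2)·3; (-2)·(-2) + 3·3) = (-8, 13)
Requested component of w2: 13

13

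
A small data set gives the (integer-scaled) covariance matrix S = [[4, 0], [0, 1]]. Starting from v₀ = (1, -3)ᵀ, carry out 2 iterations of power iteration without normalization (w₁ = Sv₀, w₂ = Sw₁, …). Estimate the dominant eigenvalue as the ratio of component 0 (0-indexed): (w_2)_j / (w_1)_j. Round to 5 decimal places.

λ ≈ 4.00000

w1 = Sv₀ = (4, -3)
w2 = Sw1 = (16, -3)
Ratio at component: 16 / 4 = 4.00000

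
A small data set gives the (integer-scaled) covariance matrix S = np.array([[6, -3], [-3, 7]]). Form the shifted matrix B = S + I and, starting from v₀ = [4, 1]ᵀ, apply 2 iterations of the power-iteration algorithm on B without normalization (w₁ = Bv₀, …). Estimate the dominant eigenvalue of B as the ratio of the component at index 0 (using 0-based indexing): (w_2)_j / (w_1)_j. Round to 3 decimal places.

7.480

B = S + I has rows (7, -3); (-3, 8)
w1 = Bv₀ = (7·4 + (-3)·1; (-3)·4 + 8·1) = (25, -4)
w2 = Bw1 = (7·25 + (-3)·(-4); (-3)·25 + 8·(-4)) = (187, -107)
Ratio: 187/25 = 7.480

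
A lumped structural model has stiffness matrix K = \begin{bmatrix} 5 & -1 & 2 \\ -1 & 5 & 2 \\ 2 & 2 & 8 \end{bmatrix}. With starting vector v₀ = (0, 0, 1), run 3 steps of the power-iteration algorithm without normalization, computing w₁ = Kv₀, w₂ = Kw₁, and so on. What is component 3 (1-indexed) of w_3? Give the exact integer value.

672

w1 = Kv₀ = (5·0 + (-1)·0 + 2·1; (-1)·0 + 5·0 + 2·1; 2·0 + 2·0 + 8·1) = (2, 2, 8)
w2 = Kw1 = (5·2 + (-1)·2 + 2·8; (-1)·2 + 5·2 + 2·8; 2·2 + 2·2 + 8·8) = (24, 24, 72)
w3 = Kw2 = (240, 240, 672)
The requested component of w3 is 672.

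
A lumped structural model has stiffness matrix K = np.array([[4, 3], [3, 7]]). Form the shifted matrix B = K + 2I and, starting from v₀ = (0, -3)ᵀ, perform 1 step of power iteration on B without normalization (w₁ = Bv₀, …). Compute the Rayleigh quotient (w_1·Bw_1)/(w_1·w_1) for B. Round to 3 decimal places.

10.500

B = K + 2I has rows (6, 3); (3, 9)
w1 = Bv₀ = (6·0 + 3·(-3); 3·0 + 9·(-3)) = (-9, -27)
Bw1 = (-135, -270)
w1·Bw1 = 8505; w1·w1 = 810; μ ≈ 8505/810 = 10.500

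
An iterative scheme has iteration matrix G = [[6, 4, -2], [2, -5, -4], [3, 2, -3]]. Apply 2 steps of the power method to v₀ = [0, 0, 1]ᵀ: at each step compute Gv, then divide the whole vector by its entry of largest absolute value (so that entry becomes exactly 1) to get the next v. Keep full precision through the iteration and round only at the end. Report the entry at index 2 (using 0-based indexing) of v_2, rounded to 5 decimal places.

Gv0 = (-2.000000, -4.000000, -3.000000); divide by -4.000000 → v1 = (0.500000, 1.000000, 0.750000)
Gv1 = (5.500000, -7.000000, 1.250000); divide by -7.000000 → v2 = (-0.785714, 1.000000, -0.178571)
Requested entry of v2: -5/28 = -0.17857

-0.17857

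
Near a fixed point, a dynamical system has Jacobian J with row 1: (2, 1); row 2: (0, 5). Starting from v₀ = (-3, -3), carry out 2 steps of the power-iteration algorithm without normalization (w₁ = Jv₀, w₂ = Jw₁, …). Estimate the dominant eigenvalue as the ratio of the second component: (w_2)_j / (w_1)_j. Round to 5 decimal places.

w1 = Jv₀ = (2·(-3) + 1·(-3); 0·(-3) + 5·(-3)) = (-9, -15)
w2 = Jw1 = (2·(-9) + 1·(-15); 0·(-9) + 5·(-15)) = (-33, -75)
Ratio at component: -75 / -15 = 5.00000

λ ≈ 5.00000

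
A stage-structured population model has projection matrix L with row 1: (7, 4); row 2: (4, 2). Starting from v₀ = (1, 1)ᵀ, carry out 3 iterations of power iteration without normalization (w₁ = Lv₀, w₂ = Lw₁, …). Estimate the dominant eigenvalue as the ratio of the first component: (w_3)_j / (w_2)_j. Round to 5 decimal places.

9.21782

w1 = Lv₀ = (7·1 + 4·1; 4·1 + 2·1) = (11, 6)
w2 = Lw1 = (7·11 + 4·6; 4·11 + 2·6) = (101, 56)
w3 = Lw2 = (931, 516)
Ratio at component: 931 / 101 = 9.21782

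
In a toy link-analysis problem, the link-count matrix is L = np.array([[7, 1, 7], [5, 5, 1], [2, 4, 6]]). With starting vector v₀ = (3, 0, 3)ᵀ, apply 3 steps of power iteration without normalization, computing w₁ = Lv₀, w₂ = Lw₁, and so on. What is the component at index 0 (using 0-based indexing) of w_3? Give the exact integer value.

5784

w1 = Lv₀ = (7·3 + 1·0 + 7·3; 5·3 + 5·0 + 1·3; 2·3 + 4·0 + 6·3) = (42, 18, 24)
w2 = Lw1 = (7·42 + 1·18 + 7·24; 5·42 + 5·18 + 1·24; 2·42 + 4·18 + 6·24) = (480, 324, 300)
w3 = Lw2 = (5784, 4320, 4056)
The requested component of w3 is 5784.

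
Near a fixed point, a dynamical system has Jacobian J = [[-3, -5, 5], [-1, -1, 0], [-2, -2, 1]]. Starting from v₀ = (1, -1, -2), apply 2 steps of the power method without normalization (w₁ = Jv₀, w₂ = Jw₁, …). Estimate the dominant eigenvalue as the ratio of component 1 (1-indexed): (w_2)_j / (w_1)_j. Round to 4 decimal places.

w1 = Jv₀ = (-8, 0, -2)
w2 = Jw1 = (14, 8, 14)
Ratio at component: 14 / -8 = -1.7500

λ ≈ -1.7500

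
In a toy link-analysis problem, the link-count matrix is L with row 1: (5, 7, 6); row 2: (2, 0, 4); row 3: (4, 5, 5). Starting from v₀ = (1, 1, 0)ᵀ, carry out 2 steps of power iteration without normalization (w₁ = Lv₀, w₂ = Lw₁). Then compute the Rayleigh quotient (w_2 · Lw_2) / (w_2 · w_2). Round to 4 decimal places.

12.7985

w1 = Lv₀ = (5·1 + 7·1 + 6·0; 2·1 + 0·1 + 4·0; 4·1 + 5·1 + 5·0) = (12, 2, 9)
w2 = Lw1 = (5·12 + 7·2 + 6·9; 2·12 + 0·2 + 4·9; 4·12 + 5·2 + 5·9) = (128, 60, 103)
Lw2 = (1678, 668, 1327)
w2·Lw2 = 128·1678 + 60·668 + 103·1327 = 391545; w2·w2 = 128·128 + 60·60 + 103·103 = 30593
λ ≈ 391545/30593 = 12.7985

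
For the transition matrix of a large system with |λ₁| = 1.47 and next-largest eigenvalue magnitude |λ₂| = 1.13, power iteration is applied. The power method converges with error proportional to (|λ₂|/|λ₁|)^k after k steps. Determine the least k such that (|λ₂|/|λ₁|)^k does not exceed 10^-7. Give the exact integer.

|λ₂/λ₁| = 1.13/1.47 = 0.76871
Need k ≥ ln(10^-7) / ln(0.76871) = -16.1181 / -0.2630 ≈ 61.275
Smallest integer k satisfying the bound: 62

62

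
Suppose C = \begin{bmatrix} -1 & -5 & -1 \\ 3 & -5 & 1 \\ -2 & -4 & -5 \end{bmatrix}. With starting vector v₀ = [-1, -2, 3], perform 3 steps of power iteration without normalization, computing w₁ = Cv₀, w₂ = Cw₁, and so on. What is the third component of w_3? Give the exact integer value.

w1 = Cv₀ = ((-1)·(-1) + (-5)·(-2) + (-1)·3; 3·(-1) + (-5)·(-2) + 1·3; (-2)·(-1) + (-4)·(-2) + (-5)·3) = (8, 10, -5)
w2 = Cw1 = ((-1)·8 + (-5)·10 + (-1)·(-5); 3·8 + (-5)·10 + 1·(-5); (-2)·8 + (-4)·10 + (-5)·(-5)) = (-53, -31, -31)
w3 = Cw2 = (239, -35, 385)
The requested component of w3 is 385.

385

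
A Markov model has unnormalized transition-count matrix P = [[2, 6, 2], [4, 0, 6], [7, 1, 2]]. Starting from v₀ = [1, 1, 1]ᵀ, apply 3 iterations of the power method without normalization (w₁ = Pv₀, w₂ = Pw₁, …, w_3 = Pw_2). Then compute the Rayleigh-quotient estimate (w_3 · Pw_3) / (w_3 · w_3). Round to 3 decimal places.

w1 = Pv₀ = (2·1 + 6·1 + 2·1; 4·1 + 0·1 + 6·1; 7·1 + 1·1 + 2·1) = (10, 10, 10)
w2 = Pw1 = (2·10 + 6·10 + 2·10; 4·10 + 0·10 + 6·10; 7·10 + 1·10 + 2·10) = (100, 100, 100)
w3 = Pw2 = (1000, 1000, 1000)
Pw3 = (10000, 10000, 10000)
w3·Pw3 = 1000·10000 + 1000·10000 + 1000·10000 = 30000000; w3·w3 = 1000·1000 + 1000·1000 + 1000·1000 = 3000000
λ ≈ 30000000/3000000 = 10.000

λ ≈ 10.000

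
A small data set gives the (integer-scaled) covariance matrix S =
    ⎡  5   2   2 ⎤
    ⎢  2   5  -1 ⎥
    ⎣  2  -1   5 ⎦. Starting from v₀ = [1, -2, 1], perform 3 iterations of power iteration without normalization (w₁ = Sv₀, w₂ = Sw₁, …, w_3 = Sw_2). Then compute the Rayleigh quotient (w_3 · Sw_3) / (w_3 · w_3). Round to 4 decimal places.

w1 = Sv₀ = (3, -9, 9)
w2 = Sw1 = (15, -48, 60)
w3 = Sw2 = (99, -270, 378)
Sw3 = (711, -1530, 2358)
w3·Sw3 = 99·711 + (-270)·(-1530) + 378·2358 = 1374813; w3·w3 = 99·99 + (-270)·(-270) + 378·378 = 225585
λ ≈ 1374813/225585 = 6.0944

λ ≈ 6.0944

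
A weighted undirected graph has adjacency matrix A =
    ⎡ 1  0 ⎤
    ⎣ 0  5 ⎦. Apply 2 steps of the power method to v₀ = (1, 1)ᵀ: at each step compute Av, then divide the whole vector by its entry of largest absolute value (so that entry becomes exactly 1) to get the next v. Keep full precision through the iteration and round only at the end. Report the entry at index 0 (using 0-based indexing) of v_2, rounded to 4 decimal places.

Av0 = (1.00000, 5.00000); divide by 5.00000 → v1 = (0.20000, 1.00000)
Av1 = (0.20000, 5.00000); divide by 5.00000 → v2 = (0.04000, 1.00000)
Requested entry of v2: 1/25 = 0.0400

0.0400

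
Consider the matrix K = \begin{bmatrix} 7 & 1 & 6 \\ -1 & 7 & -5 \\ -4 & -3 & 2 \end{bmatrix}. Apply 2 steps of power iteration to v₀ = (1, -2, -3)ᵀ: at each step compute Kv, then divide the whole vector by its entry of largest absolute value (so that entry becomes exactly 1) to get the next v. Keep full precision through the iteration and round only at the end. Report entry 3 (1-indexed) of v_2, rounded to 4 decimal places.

-0.3826

Kv0 = (-13.00000, 0.00000, -4.00000); divide by -13.00000 → v1 = (1.00000, 0.00000, 0.30769)
Kv1 = (8.84615, -2.53846, -3.38462); divide by 8.84615 → v2 = (1.00000, -0.28696, -0.38261)
Requested entry of v2: 44/-115 = -0.3826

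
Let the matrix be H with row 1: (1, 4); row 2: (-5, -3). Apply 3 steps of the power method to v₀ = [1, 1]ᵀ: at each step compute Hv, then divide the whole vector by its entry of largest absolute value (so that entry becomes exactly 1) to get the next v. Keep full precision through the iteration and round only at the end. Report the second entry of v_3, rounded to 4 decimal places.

Hv0 = (5.00000, -8.00000); divide by -8.00000 → v1 = (-0.62500, 1.00000)
Hv1 = (3.37500, 0.12500); divide by 3.37500 → v2 = (1.00000, 0.03704)
Hv2 = (1.14815, -5.11111); divide by -5.11111 → v3 = (-0.22464, 1.00000)
Requested entry of v3: 138/138 = 1.0000

1.0000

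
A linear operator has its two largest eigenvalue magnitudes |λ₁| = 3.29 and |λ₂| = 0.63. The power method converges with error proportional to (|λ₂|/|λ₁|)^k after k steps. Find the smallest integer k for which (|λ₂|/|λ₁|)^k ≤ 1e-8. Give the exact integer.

12

|λ₂/λ₁| = 0.63/3.29 = 0.19149
Need k ≥ ln(1e-8) / ln(0.19149) = -18.4207 / -1.6529 ≈ 11.144
Smallest integer k satisfying the bound: 12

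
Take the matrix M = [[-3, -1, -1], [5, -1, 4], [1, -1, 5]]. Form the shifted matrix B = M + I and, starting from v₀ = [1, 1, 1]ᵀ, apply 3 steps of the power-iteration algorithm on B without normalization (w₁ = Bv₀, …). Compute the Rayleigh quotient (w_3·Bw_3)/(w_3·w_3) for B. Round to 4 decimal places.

B = M + I has rows (-2, -1, -1); (5, 0, 4); (1, -1, 6)
w1 = Bv₀ = (-4, 9, 6)
w2 = Bw1 = (-7, 4, 23)
w3 = Bw2 = (-13, 57, 127)
Bw3 = (-158, 443, 692)
w3·Bw3 = 115189; w3·w3 = 19547; μ ≈ 115189/19547 = 5.8929

μ ≈ 5.8929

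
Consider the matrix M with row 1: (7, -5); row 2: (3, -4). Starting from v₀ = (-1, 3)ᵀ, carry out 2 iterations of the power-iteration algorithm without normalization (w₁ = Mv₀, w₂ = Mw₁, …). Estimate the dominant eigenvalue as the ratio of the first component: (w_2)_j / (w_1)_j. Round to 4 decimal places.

λ ≈ 3.5909

w1 = Mv₀ = (-22, -15)
w2 = Mw1 = (-79, -6)
Ratio at component: -79 / -22 = 3.5909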